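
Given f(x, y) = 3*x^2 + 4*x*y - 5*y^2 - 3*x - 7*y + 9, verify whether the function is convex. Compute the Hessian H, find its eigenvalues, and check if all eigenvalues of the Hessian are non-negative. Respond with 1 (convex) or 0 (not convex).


The Hessian of f(x,y) = 3*x^2 + 4*x*y - 5*y^2 - 3*x - 7*y + 9 is:
H = [[6, 4], [4, -10]]
Trace = 6 - 10 = -4
Determinant = 6*-10 - (4)^2 = -76
Discriminant = (-4)^2 - 4*-76 = 320.0
Eigenvalues: lambda_1 = -10.9443, lambda_2 = 6.9443
The function is not convex.

0


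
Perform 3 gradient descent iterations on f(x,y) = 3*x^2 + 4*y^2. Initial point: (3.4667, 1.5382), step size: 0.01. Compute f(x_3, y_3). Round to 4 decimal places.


Gradient descent on f(x,y) = 3*x^2 + 4*y^2.
Starting point: (3.4667, 1.5382), alpha = 0.01
Step 1: grad_x = 2*3*3.4667 = 20.8002, grad_y = 2*4*1.5382 = 12.3056
  x_1 = 3.4667 - 0.01*20.8002 = 3.2587
  y_1 = 1.5382 - 0.01*12.3056 = 1.4151
Step 2: grad_x = 2*3*3.2587 = 19.5522, grad_y = 2*4*1.4151 = 11.3212
  x_2 = 3.2587 - 0.01*19.5522 = 3.0632
  y_2 = 1.4151 - 0.01*11.3212 = 1.3019
Step 3: grad_x = 2*3*3.0632 = 18.3791, grad_y = 2*4*1.3019 = 10.4155
  x_3 = 3.0632 - 0.01*18.3791 = 2.8794
  y_3 = 1.3019 - 0.01*10.4155 = 1.1978
f(2.8794, 1.1978) = 3*2.8794^2 + 4*1.1978^2 = 30.6113


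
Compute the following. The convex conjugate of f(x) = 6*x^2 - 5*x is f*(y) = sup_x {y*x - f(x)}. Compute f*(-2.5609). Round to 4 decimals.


f*(y) = sup_x {y*x - a*x^2 - b*x} = sup_x {(y-b)*x - a*x^2}
FOC: (y - b) - 2a*x = 0 => x* = (y - b)/(2a)
x* = (-2.5609 + 5)/(2*6) = 0.2033
f*(-2.5609) = (y-b)^2/(4a) = (-2.5609 + 5)^2/(4*6)
= 5.9492/24 = 0.2479


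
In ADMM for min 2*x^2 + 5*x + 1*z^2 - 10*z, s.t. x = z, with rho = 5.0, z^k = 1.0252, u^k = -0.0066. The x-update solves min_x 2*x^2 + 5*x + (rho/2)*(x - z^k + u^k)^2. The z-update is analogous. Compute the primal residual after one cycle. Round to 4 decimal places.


ADMM iteration with rho = 5.0, z^k = 1.0252, u^k = -0.0066
Step 1: x-update.
Minimize 2*x^2 + 5*x + (5.0/2)*(x - 1.0252 - 0.0066)^2
FOC: (2*2 + 5.0)*x = -5 + 5.0*(1.0252 + 0.0066)
x^{k+1} = 0.0177
Step 2: z-update.
Minimize 1*z^2 - 10*z + (5.0/2)*(0.0177 - z - 0.0066)^2
FOC: (2*1 + 5.0)*z = 10 + 5.0*(0.0177 - 0.0066)
z^{k+1} = 1.4365
Step 3: u-update.
u^{k+1} = -0.0066 + 0.0177 - 1.4365 = -1.4254
Step 4: Primal residual = |0.0177 - 1.4365| = 1.4188


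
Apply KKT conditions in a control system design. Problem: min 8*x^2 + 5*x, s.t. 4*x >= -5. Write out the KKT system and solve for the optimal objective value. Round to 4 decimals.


Step 1: Try lambda = 0 (constraint inactive).
Stationarity: 2*8*x + 5 = 0
x* = -5/(2*8) = -0.3125
Check constraint: 4*-0.3125 = -1.25 >= -5 -- satisfied.
Step 2: Compute optimal value.
f(x*) = 8*(-0.3125)^2 + 5*(-0.3125) = -0.7813


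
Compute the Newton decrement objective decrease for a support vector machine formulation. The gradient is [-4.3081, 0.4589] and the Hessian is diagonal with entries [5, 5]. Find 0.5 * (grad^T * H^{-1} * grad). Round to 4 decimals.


Step 1: H is diagonal, so H^(-1) * g = [-0.8616, 0.0918].
Step 2: g^T H^(-1) g = sum_i g_i^2 / H_ii
  = (-4.3081)^2/5 + (0.4589)^2/5
  = 3.7119 + 0.0421 = 3.7541
Step 3: Objective decrease = 0.5 * g^T H^(-1) g = 1.877


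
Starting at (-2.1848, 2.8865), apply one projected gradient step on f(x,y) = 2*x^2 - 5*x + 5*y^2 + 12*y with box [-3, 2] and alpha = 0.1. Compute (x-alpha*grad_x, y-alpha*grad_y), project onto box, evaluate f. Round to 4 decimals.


Step 1: Compute gradient at (-2.1848, 2.8865).
grad_x = 2*2*-2.1848 - 5 = -13.7392
grad_y = 2*5*2.8865 + 12 = 40.865
Step 2: Gradient step.
x_raw = -2.1848 - 0.1*-13.7392 = -0.8109
y_raw = 2.8865 - 0.1*40.865 = -1.2
Step 3: Project onto [-3, 2].
x_proj = clip(-0.8109) = -0.8109
y_proj = clip(-1.2) = -1.2
Step 4: Evaluate f.
f(-0.8109, -1.2) = -1.8305


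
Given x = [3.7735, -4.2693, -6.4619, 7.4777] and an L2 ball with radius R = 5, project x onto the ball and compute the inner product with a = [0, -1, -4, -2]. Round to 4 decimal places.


Step 1: Compute ||x|| (intermediates to 6 decimals).
||x|| = sqrt(3.7735^2 + (-4.2693)^2 + (-6.4619)^2 + 7.4777^2) = 11.407821
Step 2: Project.
Since ||x|| > R, scale = R/||x|| = 5/11.407821 = 0.438296, proj(x) = scale * x
proj(x) = [1.65391, -1.871217, -2.832225, 3.277446]
Step 3: Dot product.
a^T * proj(x) = 0*1.65391 - 1*(-1.871217) - 4*(-2.832225) - 2*3.277446 = 6.6452


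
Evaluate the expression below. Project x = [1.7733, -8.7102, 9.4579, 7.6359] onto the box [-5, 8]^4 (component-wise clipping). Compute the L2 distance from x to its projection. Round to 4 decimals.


Project each component onto [-5, 8].
clip(1.7733) = 1.7733, clip(-8.7102) = -5.0, clip(9.4579) = 8.0, clip(7.6359) = 7.6359
Projection = [1.7733, -5.0, 8.0, 7.6359]
Squared diffs: [0.0, 13.7656, 2.1255, 0.0]
Distance = sqrt(15.8911) = 3.9864


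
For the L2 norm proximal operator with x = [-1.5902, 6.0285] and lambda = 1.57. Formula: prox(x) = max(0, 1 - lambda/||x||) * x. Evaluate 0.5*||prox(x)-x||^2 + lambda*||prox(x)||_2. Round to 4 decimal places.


Step 1: Compute ||x||.
||x|| = 6.2347
Step 2: Compute scaling factor.
scale = max(0, 1 - 1.57/6.2347) = 0.7482
Step 3: prox(x) = [-1.1898, 4.5104]
||prox(x)|| = 4.6647
Step 4: Proximal objective.
0.5*||prox-x||^2 = 1.2325
lambda*||prox|| = 7.3236
Total = 8.556


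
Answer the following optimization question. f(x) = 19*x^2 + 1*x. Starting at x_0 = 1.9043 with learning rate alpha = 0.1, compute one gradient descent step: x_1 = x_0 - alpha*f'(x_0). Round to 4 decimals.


We compute the gradient at x_0 and apply the update.
f'(x) = 38*x + 1
f'(1.9043) = 38*1.9043 + 1 = 73.3634
x_1 = 1.9043 - 0.1*73.3634 = -5.432


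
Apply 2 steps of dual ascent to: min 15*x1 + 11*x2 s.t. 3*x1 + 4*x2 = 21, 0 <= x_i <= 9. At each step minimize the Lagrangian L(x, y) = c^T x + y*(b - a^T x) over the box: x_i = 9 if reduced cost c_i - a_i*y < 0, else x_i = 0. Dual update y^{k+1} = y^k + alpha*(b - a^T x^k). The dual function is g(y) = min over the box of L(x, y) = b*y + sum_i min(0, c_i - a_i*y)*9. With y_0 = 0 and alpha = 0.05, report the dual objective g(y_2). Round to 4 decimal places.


Dual ascent for LP: min 15*x1 + 11*x2, 3*x1 + 4*x2 = 21, 0 <= x_i <= 9
Step 1: y^k = 0.0, reduced costs: (15.0, 11.0)
  x^k = (0.0, 0.0), subgradient = b - a^T x = 21.0
  y^{k+1} = 0.0 + 0.05*21.0 = 1.05
Step 2: y^k = 1.05, reduced costs: (11.85, 6.8)
  x^k = (0.0, 0.0), subgradient = b - a^T x = 21.0
  y^{k+1} = 1.05 + 0.05*21.0 = 2.1
Dual objective at y_2 = 2.1: reduced costs (8.7, 2.6), box minimizer x = (0.0, 0.0)
g(y_2) = b*y + (c1 - a1*y)*x1 + (c2 - a2*y)*x2 = 21*2.1 + 8.7*0.0 + 2.6*0.0 = 44.1 + 0.0 + 0.0 = 44.1


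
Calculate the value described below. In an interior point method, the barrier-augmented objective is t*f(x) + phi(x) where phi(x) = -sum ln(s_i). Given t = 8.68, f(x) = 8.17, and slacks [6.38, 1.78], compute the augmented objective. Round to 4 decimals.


Step 1: Compute log-barrier.
ln values: [1.8532, 0.5766]
phi = -(1.8532 + 0.5766) = -2.4298
Step 2: Compute augmented objective.
t*f(x) = 8.68*8.17 = 70.9156
Total = 70.9156 - 2.4298 = 68.4858


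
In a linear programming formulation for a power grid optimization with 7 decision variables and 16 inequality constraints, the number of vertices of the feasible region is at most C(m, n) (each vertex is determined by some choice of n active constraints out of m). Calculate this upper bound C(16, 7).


Each vertex corresponds to some choice of n active constraints out of m, so the number of vertices is at most C(m, n) = m! / (n!(m-n)!).
m = 16, n = 7
Numerator: 16 * 15 * 14 * 13 * 12 * 11 * 10
Denominator: 7! = 5040
C(16, 7) = 11440


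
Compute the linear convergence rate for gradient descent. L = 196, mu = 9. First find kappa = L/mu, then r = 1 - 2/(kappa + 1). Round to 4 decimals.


Step 1: Compute the condition number.
kappa = L/mu = 196/9 = 21.7778
Step 2: Compute the convergence rate.
r = 1 - 2/(kappa + 1) = 1 - 2*mu/(L + mu) = (L - mu)/(L + mu) = 187/205 = 0.9122


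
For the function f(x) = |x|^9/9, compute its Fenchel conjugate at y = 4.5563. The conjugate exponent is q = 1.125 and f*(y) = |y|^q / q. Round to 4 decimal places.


The conjugate exponent q satisfies 1/p + 1/q = 1.
p = 9, so q = 9/(9 - 1) = 1.125
|y|^q = 4.5563^1.125 = 5.5073
f*(4.5563) = 5.5073 / 1.125 = 4.8954


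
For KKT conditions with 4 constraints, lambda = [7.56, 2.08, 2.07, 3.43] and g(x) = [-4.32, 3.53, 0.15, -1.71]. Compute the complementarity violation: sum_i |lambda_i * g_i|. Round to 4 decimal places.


KKT complementary slackness check:
lambda_1 * g_1 = 7.56 * -4.32 = -32.6592
lambda_2 * g_2 = 2.08 * 3.53 = 7.3424
lambda_3 * g_3 = 2.07 * 0.15 = 0.3105
lambda_4 * g_4 = 3.43 * -1.71 = -5.8653
Total violation = 32.6592 + 7.3424 + 0.3105 + 5.8653 = 46.1774


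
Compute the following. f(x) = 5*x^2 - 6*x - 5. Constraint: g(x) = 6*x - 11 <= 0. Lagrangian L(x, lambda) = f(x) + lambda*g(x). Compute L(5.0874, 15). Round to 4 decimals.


Step 1: Evaluate f(x).
f(5.0874) = 5*5.0874^2 - 6*5.0874 - 5 = 93.8838
Step 2: Evaluate g(x).
g(5.0874) = 6*5.0874 - 11 = 19.5244
Step 3: Compute Lagrangian.
L = 93.8838 + 15*19.5244 = 386.7498


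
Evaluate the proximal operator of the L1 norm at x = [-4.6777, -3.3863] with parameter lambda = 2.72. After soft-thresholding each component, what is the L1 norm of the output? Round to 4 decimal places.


Soft-thresholding with lambda = 2.72:
prox(-4.6777) = sign(-4.6777)*max(|-4.6777| - 2.72, 0) = -1.9577
prox(-3.3863) = sign(-3.3863)*max(|-3.3863| - 2.72, 0) = -0.6663
prox(x) = [-1.9577, -0.6663]
||prox(x)||_1 = 1.9577 + 0.6663 = 2.624


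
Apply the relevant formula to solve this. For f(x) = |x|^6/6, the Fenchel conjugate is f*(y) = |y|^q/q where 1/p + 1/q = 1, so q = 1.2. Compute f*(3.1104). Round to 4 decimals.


The conjugate exponent q satisfies 1/p + 1/q = 1.
p = 6, so q = 6/(6 - 1) = 1.2
|y|^q = 3.1104^1.2 = 3.9028
f*(3.1104) = 3.9028 / 1.2 = 3.2524


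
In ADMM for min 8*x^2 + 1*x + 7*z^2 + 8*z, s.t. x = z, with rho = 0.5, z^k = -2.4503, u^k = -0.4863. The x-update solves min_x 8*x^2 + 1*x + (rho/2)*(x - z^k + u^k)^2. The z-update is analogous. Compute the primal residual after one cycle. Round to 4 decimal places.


ADMM iteration with rho = 0.5, z^k = -2.4503, u^k = -0.4863
Step 1: x-update.
Minimize 8*x^2 + 1*x + (0.5/2)*(x + 2.4503 - 0.4863)^2
FOC: (2*8 + 0.5)*x = -1 + 0.5*(-2.4503 + 0.4863)
x^{k+1} = -0.1201
Step 2: z-update.
Minimize 7*z^2 + 8*z + (0.5/2)*(-0.1201 - z - 0.4863)^2
FOC: (2*7 + 0.5)*z = -8 + 0.5*(-0.1201 - 0.4863)
z^{k+1} = -0.5726
Step 3: u-update.
u^{k+1} = -0.4863 - 0.1201 + 0.5726 = -0.0338
Step 4: Primal residual = |-0.1201 + 0.5726| = 0.4525


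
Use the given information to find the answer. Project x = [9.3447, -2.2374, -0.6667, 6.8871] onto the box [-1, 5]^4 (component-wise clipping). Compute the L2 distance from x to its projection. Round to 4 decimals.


Project each component onto [-1, 5].
clip(9.3447) = 5.0, clip(-2.2374) = -1.0, clip(-0.6667) = -0.6667, clip(6.8871) = 5.0
Projection = [5.0, -1.0, -0.6667, 5.0]
Squared diffs: [18.8764, 1.5312, 0.0, 3.5611]
Distance = sqrt(23.9687) = 4.8958


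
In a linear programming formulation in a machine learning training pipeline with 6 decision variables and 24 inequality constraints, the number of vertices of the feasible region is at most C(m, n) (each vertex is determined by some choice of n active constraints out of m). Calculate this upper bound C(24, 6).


Each vertex corresponds to some choice of n active constraints out of m, so the number of vertices is at most C(m, n) = m! / (n!(m-n)!).
m = 24, n = 6
Numerator: 24 * 23 * 22 * 21 * 20 * 19
Denominator: 6! = 720
C(24, 6) = 134596


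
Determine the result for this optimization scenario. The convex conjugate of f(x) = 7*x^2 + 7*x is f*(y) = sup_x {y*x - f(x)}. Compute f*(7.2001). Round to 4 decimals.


f*(y) = sup_x {y*x - a*x^2 - b*x} = sup_x {(y-b)*x - a*x^2}
FOC: (y - b) - 2a*x = 0 => x* = (y - b)/(2a)
x* = (7.2001 - 7)/(2*7) = 0.0143
f*(7.2001) = (y-b)^2/(4a) = (7.2001 - 7)^2/(4*7)
= 0.04/28 = 0.0014


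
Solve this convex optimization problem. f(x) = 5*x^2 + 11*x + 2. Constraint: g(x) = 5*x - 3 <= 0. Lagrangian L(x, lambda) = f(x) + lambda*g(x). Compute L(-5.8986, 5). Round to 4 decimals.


Step 1: Evaluate f(x).
f(-5.8986) = 5*(-5.8986)^2 + 11*(-5.8986) + 2 = 111.0828
Step 2: Evaluate g(x).
g(-5.8986) = 5*-5.8986 - 3 = -32.493
Step 3: Compute Lagrangian.
L = 111.0828 + 5*-32.493 = -51.3822


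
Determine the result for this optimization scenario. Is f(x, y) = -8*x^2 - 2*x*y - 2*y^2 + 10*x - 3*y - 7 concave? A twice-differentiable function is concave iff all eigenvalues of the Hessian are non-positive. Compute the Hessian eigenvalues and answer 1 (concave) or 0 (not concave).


The Hessian of f(x,y) = -8*x^2 - 2*x*y - 2*y^2 + 10*x - 3*y - 7 is:
H = [[-16, -2], [-2, -4]]
Trace = -16 - 4 = -20
Determinant = -16*-4 - (-2)^2 = 60
Discriminant = (-20)^2 - 4*60 = 160.0
Eigenvalues: lambda_1 = -16.3246, lambda_2 = -3.6754
The function is concave.

1


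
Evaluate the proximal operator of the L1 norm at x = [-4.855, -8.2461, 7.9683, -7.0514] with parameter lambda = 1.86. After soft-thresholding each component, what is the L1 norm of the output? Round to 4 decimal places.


Soft-thresholding with lambda = 1.86:
prox(-4.855) = sign(-4.855)*max(|-4.855| - 1.86, 0) = -2.995
prox(-8.2461) = sign(-8.2461)*max(|-8.2461| - 1.86, 0) = -6.3861
prox(7.9683) = sign(7.9683)*max(|7.9683| - 1.86, 0) = 6.1083
prox(-7.0514) = sign(-7.0514)*max(|-7.0514| - 1.86, 0) = -5.1914
prox(x) = [-2.995, -6.3861, 6.1083, -5.1914]
||prox(x)||_1 = 2.995 + 6.3861 + 6.1083 + 5.1914 = 20.6808


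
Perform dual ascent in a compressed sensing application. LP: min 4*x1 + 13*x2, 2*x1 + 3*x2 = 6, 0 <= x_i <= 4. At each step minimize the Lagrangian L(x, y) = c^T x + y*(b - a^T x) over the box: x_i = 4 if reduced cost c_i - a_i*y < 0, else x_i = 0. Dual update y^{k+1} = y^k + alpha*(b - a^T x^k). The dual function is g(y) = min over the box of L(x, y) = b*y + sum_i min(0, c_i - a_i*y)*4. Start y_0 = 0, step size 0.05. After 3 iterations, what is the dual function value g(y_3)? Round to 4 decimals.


Dual ascent for LP: min 4*x1 + 13*x2, 2*x1 + 3*x2 = 6, 0 <= x_i <= 4
Step 1: y^k = 0.0, reduced costs: (4.0, 13.0)
  x^k = (0.0, 0.0), subgradient = b - a^T x = 6.0
  y^{k+1} = 0.0 + 0.05*6.0 = 0.3
Step 2: y^k = 0.3, reduced costs: (3.4, 12.1)
  x^k = (0.0, 0.0), subgradient = b - a^T x = 6.0
  y^{k+1} = 0.3 + 0.05*6.0 = 0.6
Step 3: y^k = 0.6, reduced costs: (2.8, 11.2)
  x^k = (0.0, 0.0), subgradient = b - a^T x = 6.0
  y^{k+1} = 0.6 + 0.05*6.0 = 0.9
Dual objective at y_3 = 0.9: reduced costs (2.2, 10.3), box minimizer x = (0.0, 0.0)
g(y_3) = b*y + (c1 - a1*y)*x1 + (c2 - a2*y)*x2 = 6*0.9 + 2.2*0.0 + 10.3*0.0 = 5.4 + 0.0 + 0.0 = 5.4


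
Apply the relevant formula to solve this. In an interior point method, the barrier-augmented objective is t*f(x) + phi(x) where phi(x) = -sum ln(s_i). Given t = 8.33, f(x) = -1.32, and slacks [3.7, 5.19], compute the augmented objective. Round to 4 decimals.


Step 1: Compute log-barrier.
ln values: [1.3083, 1.6467]
phi = -(1.3083 + 1.6467) = -2.9551
Step 2: Compute augmented objective.
t*f(x) = 8.33*-1.32 = -10.9956
Total = -10.9956 - 2.9551 = -13.9507


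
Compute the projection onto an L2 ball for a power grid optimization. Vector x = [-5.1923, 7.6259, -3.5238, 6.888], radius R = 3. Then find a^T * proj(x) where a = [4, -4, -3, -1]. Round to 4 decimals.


Step 1: Compute ||x|| (intermediates to 6 decimals).
||x|| = sqrt((-5.1923)^2 + 7.6259^2 + (-3.5238)^2 + 6.888^2) = 12.0406
Step 2: Project.
Since ||x|| > R, scale = R/||x|| = 3/12.0406 = 0.249157, proj(x) = scale * x
proj(x) = [-1.293698, 1.900046, -0.877979, 1.716193]
Step 3: Dot product.
a^T * proj(x) = 4*(-1.293698) - 4*1.900046 - 3*(-0.877979) - 1*1.716193 = -11.8572


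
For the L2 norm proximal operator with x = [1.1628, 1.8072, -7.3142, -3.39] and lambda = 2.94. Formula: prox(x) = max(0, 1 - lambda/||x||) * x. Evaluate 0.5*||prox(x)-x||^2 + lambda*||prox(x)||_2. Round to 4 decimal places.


Step 1: Compute ||x||.
||x|| = 8.3431
Step 2: Compute scaling factor.
scale = max(0, 1 - 2.94/8.3431) = 0.6476
Step 3: prox(x) = [0.753, 1.1704, -4.7368, -2.1954]
||prox(x)|| = 5.4031
Step 4: Proximal objective.
0.5*||prox-x||^2 = 4.3218
lambda*||prox|| = 15.8851
Total = 20.207


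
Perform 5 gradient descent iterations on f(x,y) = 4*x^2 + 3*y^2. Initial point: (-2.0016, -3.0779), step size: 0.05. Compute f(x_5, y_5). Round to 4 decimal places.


Gradient descent on f(x,y) = 4*x^2 + 3*y^2.
Starting point: (-2.0016, -3.0779), alpha = 0.05
Step 1: grad_x = 2*4*-2.0016 = -16.0128, grad_y = 2*3*-3.0779 = -18.4674
  x_1 = -2.0016 - 0.05*-16.0128 = -1.201
  y_1 = -3.0779 - 0.05*-18.4674 = -2.1545
Step 2: grad_x = 2*4*-1.201 = -9.6077, grad_y = 2*3*-2.1545 = -12.9272
  x_2 = -1.201 - 0.05*-9.6077 = -0.7206
  y_2 = -2.1545 - 0.05*-12.9272 = -1.5082
Step 3: grad_x = 2*4*-0.7206 = -5.7646, grad_y = 2*3*-1.5082 = -9.049
  x_3 = -0.7206 - 0.05*-5.7646 = -0.4323
  y_3 = -1.5082 - 0.05*-9.049 = -1.0557
Step 4: grad_x = 2*4*-0.4323 = -3.4588, grad_y = 2*3*-1.0557 = -6.3343
  x_4 = -0.4323 - 0.05*-3.4588 = -0.2594
  y_4 = -1.0557 - 0.05*-6.3343 = -0.739
Step 5: grad_x = 2*4*-0.2594 = -2.0753, grad_y = 2*3*-0.739 = -4.434
  x_5 = -0.2594 - 0.05*-2.0753 = -0.1556
  y_5 = -0.739 - 0.05*-4.434 = -0.5173
f(-0.1556, -0.5173) = 4*(-0.1556)^2 + 3*(-0.5173)^2 = 0.8997


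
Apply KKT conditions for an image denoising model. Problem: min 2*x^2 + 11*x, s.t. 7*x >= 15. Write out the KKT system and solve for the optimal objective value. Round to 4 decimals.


Step 1: Try lambda = 0 (constraint inactive).
x_unc = -11/(2*2) = -2.75
Check: 7*-2.75 = -19.25 < 15 -- violated!
Step 2: Constraint must be active: 7*x = 15
x* = 15/7 = 2.1429 (rounded; the exact value 15/7 is used below)
lambda = (2*2*(15/7) + 11)/7 = 2.7959
Step 3: Compute optimal value.
f(x*) = 2*(15/7)^2 + 11*(15/7) = 32.7551


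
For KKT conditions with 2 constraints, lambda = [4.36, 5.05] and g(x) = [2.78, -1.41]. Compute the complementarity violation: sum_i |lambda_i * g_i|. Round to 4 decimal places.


KKT complementary slackness check:
lambda_1 * g_1 = 4.36 * 2.78 = 12.1208
lambda_2 * g_2 = 5.05 * -1.41 = -7.1205
Total violation = 12.1208 + 7.1205 = 19.2413


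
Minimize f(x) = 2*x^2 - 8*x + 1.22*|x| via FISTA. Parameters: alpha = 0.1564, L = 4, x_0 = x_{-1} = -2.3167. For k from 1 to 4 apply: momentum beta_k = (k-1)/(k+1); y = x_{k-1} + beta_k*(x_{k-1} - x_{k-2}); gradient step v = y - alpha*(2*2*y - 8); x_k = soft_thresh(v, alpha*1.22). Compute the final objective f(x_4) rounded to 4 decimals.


FISTA on f(x) = 2*x^2 - 8*x + 1.22*|x|
L = 4, alpha = 0.1564
Iteration 1: beta = 0.0, y = -2.3167 + 0.0*(-2.3167 + 2.3167) = -2.3167
  grad(y) = -17.2668, v = y - alpha*grad = 0.3838
  prox(v) = soft_thresh(0.3838, 0.1908) = 0.193
Iteration 2: beta = 0.3333, y = 0.193 + 0.3333*(0.193 + 2.3167) = 1.0296
  grad(y) = -3.8816, v = y - alpha*grad = 1.6367
  prox(v) = soft_thresh(1.6367, 0.1908) = 1.4459
Iteration 3: beta = 0.5, y = 1.4459 + 0.5*(1.4459 - 0.193) = 2.0723
  grad(y) = 0.2892, v = y - alpha*grad = 2.0271
  prox(v) = soft_thresh(2.0271, 0.1908) = 1.8363
Iteration 4: beta = 0.6, y = 1.8363 + 0.6*(1.8363 - 1.4459) = 2.0705
  grad(y) = 0.282, v = y - alpha*grad = 2.0264
  prox(v) = soft_thresh(2.0264, 0.1908) = 1.8356
f(x_4) = 2*1.8356^2 - 8*1.8356 + 1.22*|1.8356| = -5.7065


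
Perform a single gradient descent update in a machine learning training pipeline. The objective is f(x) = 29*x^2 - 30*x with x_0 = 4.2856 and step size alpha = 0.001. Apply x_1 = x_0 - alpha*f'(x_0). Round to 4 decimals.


We compute the gradient at x_0 and apply the update.
f'(x) = 58*x - 30
f'(4.2856) = 58*4.2856 - 30 = 218.5648
x_1 = 4.2856 - 0.001*218.5648 = 4.067


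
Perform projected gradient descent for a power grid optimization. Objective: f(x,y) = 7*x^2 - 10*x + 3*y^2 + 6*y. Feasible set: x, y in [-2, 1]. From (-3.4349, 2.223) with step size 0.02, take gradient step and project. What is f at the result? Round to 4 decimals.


Step 1: Compute gradient at (-3.4349, 2.223).
grad_x = 2*7*-3.4349 - 10 = -58.0886
grad_y = 2*3*2.223 + 6 = 19.338
Step 2: Gradient step.
x_raw = -3.4349 - 0.02*-58.0886 = -2.2731
y_raw = 2.223 - 0.02*19.338 = 1.8362
Step 3: Project onto [-2, 1].
x_proj = clip(-2.2731) = -2.0
y_proj = clip(1.8362) = 1.0
Step 4: Evaluate f.
f(-2.0, 1.0) = 57.0


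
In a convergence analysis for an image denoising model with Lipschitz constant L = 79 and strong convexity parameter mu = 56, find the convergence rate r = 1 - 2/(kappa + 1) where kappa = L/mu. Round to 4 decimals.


Step 1: Compute the condition number.
kappa = L/mu = 79/56 = 1.4107
Step 2: Compute the convergence rate.
r = 1 - 2/(kappa + 1) = 1 - 2*mu/(L + mu) = (L - mu)/(L + mu) = 23/135 = 0.1704


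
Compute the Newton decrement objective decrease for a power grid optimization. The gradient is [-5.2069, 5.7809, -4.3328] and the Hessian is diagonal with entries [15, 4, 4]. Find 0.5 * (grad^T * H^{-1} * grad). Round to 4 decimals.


Step 1: H is diagonal, so H^(-1) * g = [-0.3471, 1.4452, -1.0832].
Step 2: g^T H^(-1) g = sum_i g_i^2 / H_ii
  = (-5.2069)^2/15 + (5.7809)^2/4 + (-4.3328)^2/4
  = 1.8075 + 8.3547 + 4.6933 = 14.8554
Step 3: Objective decrease = 0.5 * g^T H^(-1) g = 7.4277


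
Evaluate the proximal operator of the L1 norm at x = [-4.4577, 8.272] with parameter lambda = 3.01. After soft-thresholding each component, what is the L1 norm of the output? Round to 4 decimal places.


Soft-thresholding with lambda = 3.01:
prox(-4.4577) = sign(-4.4577)*max(|-4.4577| - 3.01, 0) = -1.4477
prox(8.272) = sign(8.272)*max(|8.272| - 3.01, 0) = 5.262
prox(x) = [-1.4477, 5.262]
||prox(x)||_1 = 1.4477 + 5.262 = 6.7097


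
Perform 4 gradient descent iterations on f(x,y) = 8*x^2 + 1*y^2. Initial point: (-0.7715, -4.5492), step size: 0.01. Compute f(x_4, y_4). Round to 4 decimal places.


Gradient descent on f(x,y) = 8*x^2 + 1*y^2.
Starting point: (-0.7715, -4.5492), alpha = 0.01
Step 1: grad_x = 2*8*-0.7715 = -12.344, grad_y = 2*1*-4.5492 = -9.0984
  x_1 = -0.7715 - 0.01*-12.344 = -0.6481
  y_1 = -4.5492 - 0.01*-9.0984 = -4.4582
Step 2: grad_x = 2*8*-0.6481 = -10.369, grad_y = 2*1*-4.4582 = -8.9164
  x_2 = -0.6481 - 0.01*-10.369 = -0.5444
  y_2 = -4.4582 - 0.01*-8.9164 = -4.3691
Step 3: grad_x = 2*8*-0.5444 = -8.7099, grad_y = 2*1*-4.3691 = -8.7381
  x_3 = -0.5444 - 0.01*-8.7099 = -0.4573
  y_3 = -4.3691 - 0.01*-8.7381 = -4.2817
Step 4: grad_x = 2*8*-0.4573 = -7.3163, grad_y = 2*1*-4.2817 = -8.5633
  x_4 = -0.4573 - 0.01*-7.3163 = -0.3841
  y_4 = -4.2817 - 0.01*-8.5633 = -4.196
f(-0.3841, -4.196) = 8*(-0.3841)^2 + 1*(-4.196)^2 = 18.787


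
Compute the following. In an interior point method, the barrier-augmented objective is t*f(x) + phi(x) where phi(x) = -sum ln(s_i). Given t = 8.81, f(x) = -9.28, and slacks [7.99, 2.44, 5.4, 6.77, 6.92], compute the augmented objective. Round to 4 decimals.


Step 1: Compute log-barrier.
ln values: [2.0782, 0.892, 1.6864, 1.9125, 1.9344]
phi = -(2.0782 + 0.892 + 1.6864 + 1.9125 + 1.9344) = -8.5035
Step 2: Compute augmented objective.
t*f(x) = 8.81*-9.28 = -81.7568
Total = -81.7568 - 8.5035 = -90.2603


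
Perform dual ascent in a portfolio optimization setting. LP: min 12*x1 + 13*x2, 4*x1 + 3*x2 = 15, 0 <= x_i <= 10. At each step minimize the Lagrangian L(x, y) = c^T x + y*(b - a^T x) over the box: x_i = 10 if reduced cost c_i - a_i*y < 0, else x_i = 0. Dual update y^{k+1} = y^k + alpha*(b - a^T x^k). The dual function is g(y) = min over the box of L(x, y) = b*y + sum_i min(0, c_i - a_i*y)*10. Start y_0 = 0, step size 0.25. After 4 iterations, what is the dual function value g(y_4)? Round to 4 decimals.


Dual ascent for LP: min 12*x1 + 13*x2, 4*x1 + 3*x2 = 15, 0 <= x_i <= 10
Step 1: y^k = 0.0, reduced costs: (12.0, 13.0)
  x^k = (0.0, 0.0), subgradient = b - a^T x = 15.0
  y^{k+1} = 0.0 + 0.25*15.0 = 3.75
Step 2: y^k = 3.75, reduced costs: (-3.0, 1.75)
  x^k = (10.0, 0.0), subgradient = b - a^T x = -25.0
  y^{k+1} = 3.75 + 0.25*-25.0 = -2.5
Step 3: y^k = -2.5, reduced costs: (22.0, 20.5)
  x^k = (0.0, 0.0), subgradient = b - a^T x = 15.0
  y^{k+1} = -2.5 + 0.25*15.0 = 1.25
Step 4: y^k = 1.25, reduced costs: (7.0, 9.25)
  x^k = (0.0, 0.0), subgradient = b - a^T x = 15.0
  y^{k+1} = 1.25 + 0.25*15.0 = 5.0
Dual objective at y_4 = 5.0: reduced costs (-8.0, -2.0), box minimizer x = (10.0, 10.0)
g(y_4) = b*y + (c1 - a1*y)*x1 + (c2 - a2*y)*x2 = 15*5.0 + (-8.0)*10.0 + (-2.0)*10.0 = 75.0 - 80.0 - 20.0 = -25.0


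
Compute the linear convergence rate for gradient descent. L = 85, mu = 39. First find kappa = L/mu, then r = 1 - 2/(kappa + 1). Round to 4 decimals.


Step 1: Compute the condition number.
kappa = L/mu = 85/39 = 2.1795
Step 2: Compute the convergence rate.
r = 1 - 2/(kappa + 1) = 1 - 2*mu/(L + mu) = (L - mu)/(L + mu) = 46/124 = 0.371


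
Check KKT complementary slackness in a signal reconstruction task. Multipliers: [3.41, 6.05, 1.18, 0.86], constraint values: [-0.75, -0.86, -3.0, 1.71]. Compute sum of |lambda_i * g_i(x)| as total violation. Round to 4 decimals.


KKT complementary slackness check:
lambda_1 * g_1 = 3.41 * -0.75 = -2.5575
lambda_2 * g_2 = 6.05 * -0.86 = -5.203
lambda_3 * g_3 = 1.18 * -3.0 = -3.54
lambda_4 * g_4 = 0.86 * 1.71 = 1.4706
Total violation = 2.5575 + 5.203 + 3.54 + 1.4706 = 12.7711


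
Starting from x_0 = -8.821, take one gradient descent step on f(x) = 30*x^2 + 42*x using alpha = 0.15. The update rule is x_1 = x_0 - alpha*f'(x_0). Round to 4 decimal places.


We compute the gradient at x_0 and apply the update.
f'(x) = 60*x + 42
f'(-8.821) = 60*-8.821 + 42 = -487.26
x_1 = -8.821 - 0.15*-487.26 = 64.268


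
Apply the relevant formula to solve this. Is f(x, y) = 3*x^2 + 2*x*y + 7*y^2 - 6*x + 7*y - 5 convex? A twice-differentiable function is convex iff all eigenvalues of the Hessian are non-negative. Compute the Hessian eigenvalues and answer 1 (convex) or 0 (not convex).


The Hessian of f(x,y) = 3*x^2 + 2*x*y + 7*y^2 - 6*x + 7*y - 5 is:
H = [[6, 2], [2, 14]]
Trace = 6 + 14 = 20
Determinant = 6*14 - (2)^2 = 80
Discriminant = (20)^2 - 4*80 = 80.0
Eigenvalues: lambda_1 = 5.5279, lambda_2 = 14.4721
The function is convex.

1


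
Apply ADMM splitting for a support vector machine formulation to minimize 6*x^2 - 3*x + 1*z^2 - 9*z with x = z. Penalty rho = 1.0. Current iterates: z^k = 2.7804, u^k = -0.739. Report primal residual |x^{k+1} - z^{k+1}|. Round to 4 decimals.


ADMM iteration with rho = 1.0, z^k = 2.7804, u^k = -0.739
Step 1: x-update.
Minimize 6*x^2 - 3*x + (1.0/2)*(x - 2.7804 - 0.739)^2
FOC: (2*6 + 1.0)*x = 3 + 1.0*(2.7804 + 0.739)
x^{k+1} = 0.5015
Step 2: z-update.
Minimize 1*z^2 - 9*z + (1.0/2)*(0.5015 - z - 0.739)^2
FOC: (2*1 + 1.0)*z = 9 + 1.0*(0.5015 - 0.739)
z^{k+1} = 2.9208
Step 3: u-update.
u^{k+1} = -0.739 + 0.5015 - 2.9208 = -3.1583
Step 4: Primal residual = |0.5015 - 2.9208| = 2.4193


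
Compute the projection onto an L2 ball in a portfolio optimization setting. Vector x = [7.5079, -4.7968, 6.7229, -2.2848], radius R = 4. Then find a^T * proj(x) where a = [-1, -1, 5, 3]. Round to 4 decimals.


Step 1: Compute ||x|| (intermediates to 6 decimals).
||x|| = sqrt(7.5079^2 + (-4.7968)^2 + 6.7229^2 + (-2.2848)^2) = 11.392785
Step 2: Project.
Since ||x|| > R, scale = R/||x|| = 4/11.392785 = 0.351099, proj(x) = scale * x
proj(x) = [2.636016, -1.684152, 2.360403, -0.802191]
Step 3: Dot product.
a^T * proj(x) = -1*2.636016 - 1*(-1.684152) + 5*2.360403 + 3*(-0.802191) = 8.4436


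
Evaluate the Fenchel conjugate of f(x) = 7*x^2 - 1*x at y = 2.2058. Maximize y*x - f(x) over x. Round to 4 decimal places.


f*(y) = sup_x {y*x - a*x^2 - b*x} = sup_x {(y-b)*x - a*x^2}
FOC: (y - b) - 2a*x = 0 => x* = (y - b)/(2a)
x* = (2.2058 + 1)/(2*7) = 0.229
f*(2.2058) = (y-b)^2/(4a) = (2.2058 + 1)^2/(4*7)
= 10.2772/28 = 0.367


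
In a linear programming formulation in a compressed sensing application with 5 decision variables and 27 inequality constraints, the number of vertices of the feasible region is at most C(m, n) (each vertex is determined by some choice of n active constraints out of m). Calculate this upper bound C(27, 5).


Each vertex corresponds to some choice of n active constraints out of m, so the number of vertices is at most C(m, n) = m! / (n!(m-n)!).
m = 27, n = 5
Numerator: 27 * 26 * 25 * 24 * 23
Denominator: 5! = 120
C(27, 5) = 80730


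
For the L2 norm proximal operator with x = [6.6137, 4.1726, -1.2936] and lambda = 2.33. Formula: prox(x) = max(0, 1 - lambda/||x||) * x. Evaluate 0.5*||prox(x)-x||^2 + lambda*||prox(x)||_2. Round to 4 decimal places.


Step 1: Compute ||x||.
||x|| = 7.9262
Step 2: Compute scaling factor.
scale = max(0, 1 - 2.33/7.9262) = 0.706
Step 3: prox(x) = [4.6695, 2.946, -0.9133]
||prox(x)|| = 5.5962
Step 4: Proximal objective.
0.5*||prox-x||^2 = 2.7145
lambda*||prox|| = 13.0391
Total = 15.7537


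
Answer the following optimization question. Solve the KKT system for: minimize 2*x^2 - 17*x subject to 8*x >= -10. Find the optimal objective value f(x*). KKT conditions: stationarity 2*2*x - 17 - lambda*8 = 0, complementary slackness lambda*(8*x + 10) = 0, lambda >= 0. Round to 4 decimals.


Step 1: Try lambda = 0 (constraint inactive).
Stationarity: 2*2*x - 17 = 0
x* = 17/(2*2) = 4.25
Check constraint: 8*4.25 = 34.0 >= -10 -- satisfied.
Step 2: Compute optimal value.
f(x*) = 2*4.25^2 - 17*4.25 = -36.125


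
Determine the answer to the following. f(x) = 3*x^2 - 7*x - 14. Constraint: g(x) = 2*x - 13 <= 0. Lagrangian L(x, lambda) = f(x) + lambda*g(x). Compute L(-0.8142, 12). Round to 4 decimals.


Step 1: Evaluate f(x).
f(-0.8142) = 3*(-0.8142)^2 - 7*(-0.8142) - 14 = -6.3118
Step 2: Evaluate g(x).
g(-0.8142) = 2*-0.8142 - 13 = -14.6284
Step 3: Compute Lagrangian.
L = -6.3118 + 12*-14.6284 = -181.8526


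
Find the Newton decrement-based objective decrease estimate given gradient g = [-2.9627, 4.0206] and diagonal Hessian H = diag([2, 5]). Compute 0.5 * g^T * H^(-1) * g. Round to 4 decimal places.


Step 1: H is diagonal, so H^(-1) * g = [-1.4814, 0.8041].
Step 2: g^T H^(-1) g = sum_i g_i^2 / H_ii
  = (-2.9627)^2/2 + (4.0206)^2/5
  = 4.3888 + 3.233 = 7.6218
Step 3: Objective decrease = 0.5 * g^T H^(-1) g = 3.8109


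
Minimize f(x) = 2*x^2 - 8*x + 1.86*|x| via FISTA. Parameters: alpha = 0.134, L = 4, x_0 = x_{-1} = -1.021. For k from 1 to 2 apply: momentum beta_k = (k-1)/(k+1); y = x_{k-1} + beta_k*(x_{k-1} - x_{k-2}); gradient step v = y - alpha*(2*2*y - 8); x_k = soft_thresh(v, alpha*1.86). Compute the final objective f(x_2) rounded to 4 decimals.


FISTA on f(x) = 2*x^2 - 8*x + 1.86*|x|
L = 4, alpha = 0.134
Iteration 1: beta = 0.0, y = -1.021 + 0.0*(-1.021 + 1.021) = -1.021
  grad(y) = -12.084, v = y - alpha*grad = 0.5983
  prox(v) = soft_thresh(0.5983, 0.2492) = 0.349
Iteration 2: beta = 0.3333, y = 0.349 + 0.3333*(0.349 + 1.021) = 0.8057
  grad(y) = -4.7772, v = y - alpha*grad = 1.4458
  prox(v) = soft_thresh(1.4458, 0.2492) = 1.1966
f(x_2) = 2*1.1966^2 - 8*1.1966 + 1.86*|1.1966| = -4.4834


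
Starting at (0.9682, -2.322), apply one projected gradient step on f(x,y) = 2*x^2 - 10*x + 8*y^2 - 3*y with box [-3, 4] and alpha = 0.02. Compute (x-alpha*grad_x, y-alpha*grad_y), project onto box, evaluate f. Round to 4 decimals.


Step 1: Compute gradient at (0.9682, -2.322).
grad_x = 2*2*0.9682 - 10 = -6.1272
grad_y = 2*8*-2.322 - 3 = -40.152
Step 2: Gradient step.
x_raw = 0.9682 - 0.02*-6.1272 = 1.0907
y_raw = -2.322 - 0.02*-40.152 = -1.519
Step 3: Project onto [-3, 4].
x_proj = clip(1.0907) = 1.0907
y_proj = clip(-1.519) = -1.519
Step 4: Evaluate f.
f(1.0907, -1.519) = 14.4868


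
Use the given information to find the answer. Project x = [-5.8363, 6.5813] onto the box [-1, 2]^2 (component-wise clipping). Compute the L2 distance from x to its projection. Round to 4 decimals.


Project each component onto [-1, 2].
clip(-5.8363) = -1.0, clip(6.5813) = 2.0
Projection = [-1.0, 2.0]
Squared diffs: [23.3898, 20.9883]
Distance = sqrt(44.3781) = 6.6617


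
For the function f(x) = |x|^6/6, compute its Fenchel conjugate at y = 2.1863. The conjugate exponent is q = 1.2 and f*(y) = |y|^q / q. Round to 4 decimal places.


The conjugate exponent q satisfies 1/p + 1/q = 1.
p = 6, so q = 6/(6 - 1) = 1.2
|y|^q = 2.1863^1.2 = 2.5565
f*(2.1863) = 2.5565 / 1.2 = 2.1304


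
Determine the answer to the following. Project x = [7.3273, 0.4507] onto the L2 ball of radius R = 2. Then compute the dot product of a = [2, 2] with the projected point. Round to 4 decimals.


Step 1: Compute ||x|| (intermediates to 6 decimals).
||x|| = sqrt(7.3273^2 + 0.4507^2) = 7.341148
Step 2: Project.
Since ||x|| > R, scale = R/||x|| = 2/7.341148 = 0.272437, proj(x) = scale * x
proj(x) = [1.996228, 0.122787]
Step 3: Dot product.
a^T * proj(x) = 2*1.996228 + 2*0.122787 = 4.238


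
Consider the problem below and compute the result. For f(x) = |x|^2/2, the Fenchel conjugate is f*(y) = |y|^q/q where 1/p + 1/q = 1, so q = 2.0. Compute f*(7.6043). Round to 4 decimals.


The conjugate exponent q satisfies 1/p + 1/q = 1.
p = 2, so q = 2/(2 - 1) = 2.0
|y|^q = 7.6043^2.0 = 57.8254
f*(7.6043) = 57.8254 / 2.0 = 28.9127


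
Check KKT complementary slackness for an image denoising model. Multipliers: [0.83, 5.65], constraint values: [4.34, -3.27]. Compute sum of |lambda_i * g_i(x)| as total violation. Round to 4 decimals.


KKT complementary slackness check:
lambda_1 * g_1 = 0.83 * 4.34 = 3.6022
lambda_2 * g_2 = 5.65 * -3.27 = -18.4755
Total violation = 3.6022 + 18.4755 = 22.0777


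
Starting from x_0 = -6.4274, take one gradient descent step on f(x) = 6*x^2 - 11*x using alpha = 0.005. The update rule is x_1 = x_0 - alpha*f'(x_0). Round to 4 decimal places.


We compute the gradient at x_0 and apply the update.
f'(x) = 12*x - 11
f'(-6.4274) = 12*-6.4274 - 11 = -88.1288
x_1 = -6.4274 - 0.005*-88.1288 = -5.9868


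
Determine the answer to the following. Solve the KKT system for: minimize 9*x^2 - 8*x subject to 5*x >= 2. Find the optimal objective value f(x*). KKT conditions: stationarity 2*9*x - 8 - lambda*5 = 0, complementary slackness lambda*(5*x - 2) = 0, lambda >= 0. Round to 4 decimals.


Step 1: Try lambda = 0 (constraint inactive).
Stationarity: 2*9*x - 8 = 0
x* = 8/(2*9) = 4/9 = 0.4444 (rounded; the exact value 4/9 is used below)
Check constraint: 5*0.4444 = 2.222 >= 2 -- satisfied.
Step 2: Compute optimal value.
f(x*) = 9*(4/9)^2 - 8*(4/9) = -1.7778


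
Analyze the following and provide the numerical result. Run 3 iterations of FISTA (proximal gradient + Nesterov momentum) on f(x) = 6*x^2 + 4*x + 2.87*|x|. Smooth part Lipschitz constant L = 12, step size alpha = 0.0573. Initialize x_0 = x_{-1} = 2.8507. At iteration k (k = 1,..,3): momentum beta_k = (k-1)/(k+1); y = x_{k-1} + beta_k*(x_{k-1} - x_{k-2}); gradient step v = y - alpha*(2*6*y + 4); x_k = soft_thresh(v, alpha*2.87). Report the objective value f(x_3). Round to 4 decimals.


FISTA on f(x) = 6*x^2 + 4*x + 2.87*|x|
L = 12, alpha = 0.0573
Iteration 1: beta = 0.0, y = 2.8507 + 0.0*(2.8507 - 2.8507) = 2.8507
  grad(y) = 38.2084, v = y - alpha*grad = 0.6614
  prox(v) = soft_thresh(0.6614, 0.1645) = 0.4969
Iteration 2: beta = 0.3333, y = 0.4969 + 0.3333*(0.4969 - 2.8507) = -0.2877
  grad(y) = 0.5477, v = y - alpha*grad = -0.3191
  prox(v) = soft_thresh(-0.3191, 0.1645) = -0.1546
Iteration 3: beta = 0.5, y = -0.1546 + 0.5*(-0.1546 - 0.4969) = -0.4804
  grad(y) = -1.7647, v = y - alpha*grad = -0.3793
  prox(v) = soft_thresh(-0.3793, 0.1645) = -0.2148
f(x_3) = 6*(-0.2148)^2 + 4*(-0.2148) + 2.87*|-0.2148| = 0.0341


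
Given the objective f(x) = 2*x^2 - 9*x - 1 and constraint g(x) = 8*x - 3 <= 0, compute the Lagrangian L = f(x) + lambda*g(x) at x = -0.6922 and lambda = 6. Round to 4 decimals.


Step 1: Evaluate f(x).
f(-0.6922) = 2*(-0.6922)^2 - 9*(-0.6922) - 1 = 6.1881
Step 2: Evaluate g(x).
g(-0.6922) = 8*-0.6922 - 3 = -8.5376
Step 3: Compute Lagrangian.
L = 6.1881 + 6*-8.5376 = -45.0375


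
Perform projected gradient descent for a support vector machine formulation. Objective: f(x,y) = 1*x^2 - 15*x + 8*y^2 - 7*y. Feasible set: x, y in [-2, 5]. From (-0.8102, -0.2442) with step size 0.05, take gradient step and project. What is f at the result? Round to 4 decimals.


Step 1: Compute gradient at (-0.8102, -0.2442).
grad_x = 2*1*-0.8102 - 15 = -16.6204
grad_y = 2*8*-0.2442 - 7 = -10.9072
Step 2: Gradient step.
x_raw = -0.8102 - 0.05*-16.6204 = 0.0208
y_raw = -0.2442 - 0.05*-10.9072 = 0.3012
Step 3: Project onto [-2, 5].
x_proj = clip(0.0208) = 0.0208
y_proj = clip(0.3012) = 0.3012
Step 4: Evaluate f.
f(0.0208, 0.3012) = -1.6944


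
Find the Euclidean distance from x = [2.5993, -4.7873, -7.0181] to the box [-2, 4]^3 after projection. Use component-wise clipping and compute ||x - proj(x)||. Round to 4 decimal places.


Project each component onto [-2, 4].
clip(2.5993) = 2.5993, clip(-4.7873) = -2.0, clip(-7.0181) = -2.0
Projection = [2.5993, -2.0, -2.0]
Squared diffs: [0.0, 7.769, 25.1813]
Distance = sqrt(32.9503) = 5.7402


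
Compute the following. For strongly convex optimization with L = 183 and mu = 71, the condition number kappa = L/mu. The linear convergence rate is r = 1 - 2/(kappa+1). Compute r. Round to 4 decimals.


Step 1: Compute the condition number.
kappa = L/mu = 183/71 = 2.5775
Step 2: Compute the convergence rate.
r = 1 - 2/(kappa + 1) = 1 - 2*mu/(L + mu) = (L - mu)/(L + mu) = 112/254 = 0.4409


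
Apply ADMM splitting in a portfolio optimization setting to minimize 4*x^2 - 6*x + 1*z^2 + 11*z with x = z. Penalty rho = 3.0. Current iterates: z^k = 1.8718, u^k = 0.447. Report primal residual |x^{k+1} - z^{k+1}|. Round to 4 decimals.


ADMM iteration with rho = 3.0, z^k = 1.8718, u^k = 0.447
Step 1: x-update.
Minimize 4*x^2 - 6*x + (3.0/2)*(x - 1.8718 + 0.447)^2
FOC: (2*4 + 3.0)*x = 6 + 3.0*(1.8718 - 0.447)
x^{k+1} = 0.934
Step 2: z-update.
Minimize 1*z^2 + 11*z + (3.0/2)*(0.934 - z + 0.447)^2
FOC: (2*1 + 3.0)*z = -11 + 3.0*(0.934 + 0.447)
z^{k+1} = -1.3714
Step 3: u-update.
u^{k+1} = 0.447 + 0.934 + 1.3714 = 2.7524
Step 4: Primal residual = |0.934 + 1.3714| = 2.3054


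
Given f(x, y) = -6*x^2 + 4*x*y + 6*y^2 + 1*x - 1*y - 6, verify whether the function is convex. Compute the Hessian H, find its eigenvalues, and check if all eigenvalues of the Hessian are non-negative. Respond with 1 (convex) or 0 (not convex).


The Hessian of f(x,y) = -6*x^2 + 4*x*y + 6*y^2 + 1*x - 1*y - 6 is:
H = [[-12, 4], [4, 12]]
Trace = -12 + 12 = 0
Determinant = -12*12 - (4)^2 = -160
Discriminant = (0)^2 - 4*-160 = 640.0
Eigenvalues: lambda_1 = -12.6491, lambda_2 = 12.6491
The function is not convex.

0


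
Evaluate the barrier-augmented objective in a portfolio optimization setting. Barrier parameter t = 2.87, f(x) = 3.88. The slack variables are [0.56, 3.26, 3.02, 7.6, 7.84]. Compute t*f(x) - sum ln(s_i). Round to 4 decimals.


Step 1: Compute log-barrier.
ln values: [-0.5798, 1.1817, 1.1053, 2.0281, 2.0592]
phi = -(-0.5798 + 1.1817 + 1.1053 + 2.0281 + 2.0592) = -5.7946
Step 2: Compute augmented objective.
t*f(x) = 2.87*3.88 = 11.1356
Total = 11.1356 - 5.7946 = 5.341


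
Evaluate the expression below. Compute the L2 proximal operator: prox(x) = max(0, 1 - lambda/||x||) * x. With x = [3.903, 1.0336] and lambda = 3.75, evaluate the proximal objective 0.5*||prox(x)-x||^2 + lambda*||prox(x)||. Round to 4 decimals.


Step 1: Compute ||x||.
||x|| = 4.0375
Step 2: Compute scaling factor.
scale = max(0, 1 - 3.75/4.0375) = 0.0712
Step 3: prox(x) = [0.278, 0.0736]
||prox(x)|| = 0.2875
Step 4: Proximal objective.
0.5*||prox-x||^2 = 7.0313
lambda*||prox|| = 1.0781
Total = 8.1095


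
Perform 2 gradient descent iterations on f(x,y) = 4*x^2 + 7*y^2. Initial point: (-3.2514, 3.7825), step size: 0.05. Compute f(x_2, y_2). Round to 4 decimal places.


Gradient descent on f(x,y) = 4*x^2 + 7*y^2.
Starting point: (-3.2514, 3.7825), alpha = 0.05
Step 1: grad_x = 2*4*-3.2514 = -26.0112, grad_y = 2*7*3.7825 = 52.955
  x_1 = -3.2514 - 0.05*-26.0112 = -1.9508
  y_1 = 3.7825 - 0.05*52.955 = 1.1348
Step 2: grad_x = 2*4*-1.9508 = -15.6067, grad_y = 2*7*1.1348 = 15.8865
  x_2 = -1.9508 - 0.05*-15.6067 = -1.1705
  y_2 = 1.1348 - 0.05*15.8865 = 0.3404
f(-1.1705, 0.3404) = 4*(-1.1705)^2 + 7*0.3404^2 = 6.2915
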